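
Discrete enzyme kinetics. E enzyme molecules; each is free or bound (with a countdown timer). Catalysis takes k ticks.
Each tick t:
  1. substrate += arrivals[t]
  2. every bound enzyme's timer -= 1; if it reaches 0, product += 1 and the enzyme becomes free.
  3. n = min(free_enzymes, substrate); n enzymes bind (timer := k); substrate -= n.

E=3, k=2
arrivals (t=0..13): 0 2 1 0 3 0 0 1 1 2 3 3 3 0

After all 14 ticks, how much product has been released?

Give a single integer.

Answer: 13

Derivation:
t=0: arr=0 -> substrate=0 bound=0 product=0
t=1: arr=2 -> substrate=0 bound=2 product=0
t=2: arr=1 -> substrate=0 bound=3 product=0
t=3: arr=0 -> substrate=0 bound=1 product=2
t=4: arr=3 -> substrate=0 bound=3 product=3
t=5: arr=0 -> substrate=0 bound=3 product=3
t=6: arr=0 -> substrate=0 bound=0 product=6
t=7: arr=1 -> substrate=0 bound=1 product=6
t=8: arr=1 -> substrate=0 bound=2 product=6
t=9: arr=2 -> substrate=0 bound=3 product=7
t=10: arr=3 -> substrate=2 bound=3 product=8
t=11: arr=3 -> substrate=3 bound=3 product=10
t=12: arr=3 -> substrate=5 bound=3 product=11
t=13: arr=0 -> substrate=3 bound=3 product=13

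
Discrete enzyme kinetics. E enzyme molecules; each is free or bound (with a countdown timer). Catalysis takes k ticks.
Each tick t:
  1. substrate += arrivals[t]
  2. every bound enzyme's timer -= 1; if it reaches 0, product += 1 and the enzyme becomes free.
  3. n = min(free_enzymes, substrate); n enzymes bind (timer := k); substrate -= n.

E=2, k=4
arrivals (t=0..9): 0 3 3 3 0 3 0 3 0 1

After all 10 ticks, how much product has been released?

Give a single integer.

Answer: 4

Derivation:
t=0: arr=0 -> substrate=0 bound=0 product=0
t=1: arr=3 -> substrate=1 bound=2 product=0
t=2: arr=3 -> substrate=4 bound=2 product=0
t=3: arr=3 -> substrate=7 bound=2 product=0
t=4: arr=0 -> substrate=7 bound=2 product=0
t=5: arr=3 -> substrate=8 bound=2 product=2
t=6: arr=0 -> substrate=8 bound=2 product=2
t=7: arr=3 -> substrate=11 bound=2 product=2
t=8: arr=0 -> substrate=11 bound=2 product=2
t=9: arr=1 -> substrate=10 bound=2 product=4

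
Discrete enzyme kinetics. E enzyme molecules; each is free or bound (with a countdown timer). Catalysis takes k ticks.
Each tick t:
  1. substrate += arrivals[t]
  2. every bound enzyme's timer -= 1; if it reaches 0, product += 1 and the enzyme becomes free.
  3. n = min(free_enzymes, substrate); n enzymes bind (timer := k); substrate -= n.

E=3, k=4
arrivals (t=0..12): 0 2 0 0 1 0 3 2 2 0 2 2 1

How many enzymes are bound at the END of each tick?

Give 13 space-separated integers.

t=0: arr=0 -> substrate=0 bound=0 product=0
t=1: arr=2 -> substrate=0 bound=2 product=0
t=2: arr=0 -> substrate=0 bound=2 product=0
t=3: arr=0 -> substrate=0 bound=2 product=0
t=4: arr=1 -> substrate=0 bound=3 product=0
t=5: arr=0 -> substrate=0 bound=1 product=2
t=6: arr=3 -> substrate=1 bound=3 product=2
t=7: arr=2 -> substrate=3 bound=3 product=2
t=8: arr=2 -> substrate=4 bound=3 product=3
t=9: arr=0 -> substrate=4 bound=3 product=3
t=10: arr=2 -> substrate=4 bound=3 product=5
t=11: arr=2 -> substrate=6 bound=3 product=5
t=12: arr=1 -> substrate=6 bound=3 product=6

Answer: 0 2 2 2 3 1 3 3 3 3 3 3 3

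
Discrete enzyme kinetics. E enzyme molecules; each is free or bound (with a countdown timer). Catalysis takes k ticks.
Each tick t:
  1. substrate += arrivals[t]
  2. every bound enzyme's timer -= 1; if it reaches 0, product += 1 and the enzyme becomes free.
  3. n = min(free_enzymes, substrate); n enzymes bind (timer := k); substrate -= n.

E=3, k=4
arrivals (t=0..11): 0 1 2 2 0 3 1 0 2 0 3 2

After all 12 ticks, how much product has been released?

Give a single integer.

Answer: 6

Derivation:
t=0: arr=0 -> substrate=0 bound=0 product=0
t=1: arr=1 -> substrate=0 bound=1 product=0
t=2: arr=2 -> substrate=0 bound=3 product=0
t=3: arr=2 -> substrate=2 bound=3 product=0
t=4: arr=0 -> substrate=2 bound=3 product=0
t=5: arr=3 -> substrate=4 bound=3 product=1
t=6: arr=1 -> substrate=3 bound=3 product=3
t=7: arr=0 -> substrate=3 bound=3 product=3
t=8: arr=2 -> substrate=5 bound=3 product=3
t=9: arr=0 -> substrate=4 bound=3 product=4
t=10: arr=3 -> substrate=5 bound=3 product=6
t=11: arr=2 -> substrate=7 bound=3 product=6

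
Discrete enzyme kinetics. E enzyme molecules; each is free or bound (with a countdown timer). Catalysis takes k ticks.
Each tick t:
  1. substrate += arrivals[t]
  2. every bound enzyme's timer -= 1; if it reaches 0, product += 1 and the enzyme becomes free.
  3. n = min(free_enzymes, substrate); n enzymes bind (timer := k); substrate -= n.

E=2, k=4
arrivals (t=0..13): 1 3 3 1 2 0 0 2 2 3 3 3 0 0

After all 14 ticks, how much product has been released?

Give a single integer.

t=0: arr=1 -> substrate=0 bound=1 product=0
t=1: arr=3 -> substrate=2 bound=2 product=0
t=2: arr=3 -> substrate=5 bound=2 product=0
t=3: arr=1 -> substrate=6 bound=2 product=0
t=4: arr=2 -> substrate=7 bound=2 product=1
t=5: arr=0 -> substrate=6 bound=2 product=2
t=6: arr=0 -> substrate=6 bound=2 product=2
t=7: arr=2 -> substrate=8 bound=2 product=2
t=8: arr=2 -> substrate=9 bound=2 product=3
t=9: arr=3 -> substrate=11 bound=2 product=4
t=10: arr=3 -> substrate=14 bound=2 product=4
t=11: arr=3 -> substrate=17 bound=2 product=4
t=12: arr=0 -> substrate=16 bound=2 product=5
t=13: arr=0 -> substrate=15 bound=2 product=6

Answer: 6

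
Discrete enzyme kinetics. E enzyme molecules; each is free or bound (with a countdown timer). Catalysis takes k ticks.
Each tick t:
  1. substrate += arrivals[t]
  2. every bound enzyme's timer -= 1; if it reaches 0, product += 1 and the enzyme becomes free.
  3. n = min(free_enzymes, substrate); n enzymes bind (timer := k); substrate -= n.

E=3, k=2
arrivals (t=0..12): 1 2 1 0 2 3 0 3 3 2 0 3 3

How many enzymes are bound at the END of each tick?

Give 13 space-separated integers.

Answer: 1 3 3 1 2 3 3 3 3 3 3 3 3

Derivation:
t=0: arr=1 -> substrate=0 bound=1 product=0
t=1: arr=2 -> substrate=0 bound=3 product=0
t=2: arr=1 -> substrate=0 bound=3 product=1
t=3: arr=0 -> substrate=0 bound=1 product=3
t=4: arr=2 -> substrate=0 bound=2 product=4
t=5: arr=3 -> substrate=2 bound=3 product=4
t=6: arr=0 -> substrate=0 bound=3 product=6
t=7: arr=3 -> substrate=2 bound=3 product=7
t=8: arr=3 -> substrate=3 bound=3 product=9
t=9: arr=2 -> substrate=4 bound=3 product=10
t=10: arr=0 -> substrate=2 bound=3 product=12
t=11: arr=3 -> substrate=4 bound=3 product=13
t=12: arr=3 -> substrate=5 bound=3 product=15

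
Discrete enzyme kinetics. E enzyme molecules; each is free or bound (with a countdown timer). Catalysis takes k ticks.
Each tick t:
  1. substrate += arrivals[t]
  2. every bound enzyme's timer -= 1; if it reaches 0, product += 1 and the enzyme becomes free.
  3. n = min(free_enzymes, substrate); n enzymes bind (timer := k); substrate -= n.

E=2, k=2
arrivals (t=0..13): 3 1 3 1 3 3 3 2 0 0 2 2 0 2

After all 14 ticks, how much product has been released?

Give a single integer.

t=0: arr=3 -> substrate=1 bound=2 product=0
t=1: arr=1 -> substrate=2 bound=2 product=0
t=2: arr=3 -> substrate=3 bound=2 product=2
t=3: arr=1 -> substrate=4 bound=2 product=2
t=4: arr=3 -> substrate=5 bound=2 product=4
t=5: arr=3 -> substrate=8 bound=2 product=4
t=6: arr=3 -> substrate=9 bound=2 product=6
t=7: arr=2 -> substrate=11 bound=2 product=6
t=8: arr=0 -> substrate=9 bound=2 product=8
t=9: arr=0 -> substrate=9 bound=2 product=8
t=10: arr=2 -> substrate=9 bound=2 product=10
t=11: arr=2 -> substrate=11 bound=2 product=10
t=12: arr=0 -> substrate=9 bound=2 product=12
t=13: arr=2 -> substrate=11 bound=2 product=12

Answer: 12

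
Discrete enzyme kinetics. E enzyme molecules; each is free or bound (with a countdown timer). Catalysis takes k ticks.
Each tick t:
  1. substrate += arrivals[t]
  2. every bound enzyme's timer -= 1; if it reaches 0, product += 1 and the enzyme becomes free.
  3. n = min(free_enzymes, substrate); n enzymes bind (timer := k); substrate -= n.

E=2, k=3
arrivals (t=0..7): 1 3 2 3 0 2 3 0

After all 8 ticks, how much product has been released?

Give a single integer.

t=0: arr=1 -> substrate=0 bound=1 product=0
t=1: arr=3 -> substrate=2 bound=2 product=0
t=2: arr=2 -> substrate=4 bound=2 product=0
t=3: arr=3 -> substrate=6 bound=2 product=1
t=4: arr=0 -> substrate=5 bound=2 product=2
t=5: arr=2 -> substrate=7 bound=2 product=2
t=6: arr=3 -> substrate=9 bound=2 product=3
t=7: arr=0 -> substrate=8 bound=2 product=4

Answer: 4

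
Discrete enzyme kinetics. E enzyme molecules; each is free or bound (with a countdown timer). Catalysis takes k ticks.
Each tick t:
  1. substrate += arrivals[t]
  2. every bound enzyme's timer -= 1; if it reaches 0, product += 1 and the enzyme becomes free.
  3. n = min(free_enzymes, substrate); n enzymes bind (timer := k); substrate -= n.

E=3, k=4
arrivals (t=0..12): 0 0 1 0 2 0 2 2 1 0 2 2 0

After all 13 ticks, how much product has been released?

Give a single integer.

Answer: 6

Derivation:
t=0: arr=0 -> substrate=0 bound=0 product=0
t=1: arr=0 -> substrate=0 bound=0 product=0
t=2: arr=1 -> substrate=0 bound=1 product=0
t=3: arr=0 -> substrate=0 bound=1 product=0
t=4: arr=2 -> substrate=0 bound=3 product=0
t=5: arr=0 -> substrate=0 bound=3 product=0
t=6: arr=2 -> substrate=1 bound=3 product=1
t=7: arr=2 -> substrate=3 bound=3 product=1
t=8: arr=1 -> substrate=2 bound=3 product=3
t=9: arr=0 -> substrate=2 bound=3 product=3
t=10: arr=2 -> substrate=3 bound=3 product=4
t=11: arr=2 -> substrate=5 bound=3 product=4
t=12: arr=0 -> substrate=3 bound=3 product=6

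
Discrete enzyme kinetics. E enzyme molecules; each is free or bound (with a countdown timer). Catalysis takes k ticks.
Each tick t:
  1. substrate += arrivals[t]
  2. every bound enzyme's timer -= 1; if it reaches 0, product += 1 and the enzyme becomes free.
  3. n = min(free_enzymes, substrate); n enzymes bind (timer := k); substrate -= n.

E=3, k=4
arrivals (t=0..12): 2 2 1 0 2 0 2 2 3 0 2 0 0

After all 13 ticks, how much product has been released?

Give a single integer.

Answer: 8

Derivation:
t=0: arr=2 -> substrate=0 bound=2 product=0
t=1: arr=2 -> substrate=1 bound=3 product=0
t=2: arr=1 -> substrate=2 bound=3 product=0
t=3: arr=0 -> substrate=2 bound=3 product=0
t=4: arr=2 -> substrate=2 bound=3 product=2
t=5: arr=0 -> substrate=1 bound=3 product=3
t=6: arr=2 -> substrate=3 bound=3 product=3
t=7: arr=2 -> substrate=5 bound=3 product=3
t=8: arr=3 -> substrate=6 bound=3 product=5
t=9: arr=0 -> substrate=5 bound=3 product=6
t=10: arr=2 -> substrate=7 bound=3 product=6
t=11: arr=0 -> substrate=7 bound=3 product=6
t=12: arr=0 -> substrate=5 bound=3 product=8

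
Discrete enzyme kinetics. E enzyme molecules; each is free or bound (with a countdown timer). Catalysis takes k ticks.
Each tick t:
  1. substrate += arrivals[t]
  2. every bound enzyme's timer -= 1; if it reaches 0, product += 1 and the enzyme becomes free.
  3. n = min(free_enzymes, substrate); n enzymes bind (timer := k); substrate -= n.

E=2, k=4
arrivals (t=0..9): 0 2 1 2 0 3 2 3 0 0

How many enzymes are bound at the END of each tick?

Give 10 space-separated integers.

t=0: arr=0 -> substrate=0 bound=0 product=0
t=1: arr=2 -> substrate=0 bound=2 product=0
t=2: arr=1 -> substrate=1 bound=2 product=0
t=3: arr=2 -> substrate=3 bound=2 product=0
t=4: arr=0 -> substrate=3 bound=2 product=0
t=5: arr=3 -> substrate=4 bound=2 product=2
t=6: arr=2 -> substrate=6 bound=2 product=2
t=7: arr=3 -> substrate=9 bound=2 product=2
t=8: arr=0 -> substrate=9 bound=2 product=2
t=9: arr=0 -> substrate=7 bound=2 product=4

Answer: 0 2 2 2 2 2 2 2 2 2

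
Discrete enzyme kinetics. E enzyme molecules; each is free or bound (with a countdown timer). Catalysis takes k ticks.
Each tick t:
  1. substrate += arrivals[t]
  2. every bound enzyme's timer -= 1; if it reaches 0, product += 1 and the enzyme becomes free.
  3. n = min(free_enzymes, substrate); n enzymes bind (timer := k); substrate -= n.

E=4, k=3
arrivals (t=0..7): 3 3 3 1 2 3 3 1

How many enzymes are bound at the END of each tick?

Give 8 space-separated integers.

Answer: 3 4 4 4 4 4 4 4

Derivation:
t=0: arr=3 -> substrate=0 bound=3 product=0
t=1: arr=3 -> substrate=2 bound=4 product=0
t=2: arr=3 -> substrate=5 bound=4 product=0
t=3: arr=1 -> substrate=3 bound=4 product=3
t=4: arr=2 -> substrate=4 bound=4 product=4
t=5: arr=3 -> substrate=7 bound=4 product=4
t=6: arr=3 -> substrate=7 bound=4 product=7
t=7: arr=1 -> substrate=7 bound=4 product=8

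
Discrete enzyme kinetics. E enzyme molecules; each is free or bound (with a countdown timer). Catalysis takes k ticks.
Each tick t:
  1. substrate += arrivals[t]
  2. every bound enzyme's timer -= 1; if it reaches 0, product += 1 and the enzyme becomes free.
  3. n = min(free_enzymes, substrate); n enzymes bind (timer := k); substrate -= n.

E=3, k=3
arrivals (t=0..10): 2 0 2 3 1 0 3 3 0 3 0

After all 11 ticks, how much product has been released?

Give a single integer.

t=0: arr=2 -> substrate=0 bound=2 product=0
t=1: arr=0 -> substrate=0 bound=2 product=0
t=2: arr=2 -> substrate=1 bound=3 product=0
t=3: arr=3 -> substrate=2 bound=3 product=2
t=4: arr=1 -> substrate=3 bound=3 product=2
t=5: arr=0 -> substrate=2 bound=3 product=3
t=6: arr=3 -> substrate=3 bound=3 product=5
t=7: arr=3 -> substrate=6 bound=3 product=5
t=8: arr=0 -> substrate=5 bound=3 product=6
t=9: arr=3 -> substrate=6 bound=3 product=8
t=10: arr=0 -> substrate=6 bound=3 product=8

Answer: 8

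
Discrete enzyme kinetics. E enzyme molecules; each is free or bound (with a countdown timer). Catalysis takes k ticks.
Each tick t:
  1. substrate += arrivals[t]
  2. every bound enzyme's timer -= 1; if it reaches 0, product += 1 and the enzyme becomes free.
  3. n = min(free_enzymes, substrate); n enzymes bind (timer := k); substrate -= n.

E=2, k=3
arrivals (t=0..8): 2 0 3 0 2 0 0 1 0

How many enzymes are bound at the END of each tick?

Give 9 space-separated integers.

t=0: arr=2 -> substrate=0 bound=2 product=0
t=1: arr=0 -> substrate=0 bound=2 product=0
t=2: arr=3 -> substrate=3 bound=2 product=0
t=3: arr=0 -> substrate=1 bound=2 product=2
t=4: arr=2 -> substrate=3 bound=2 product=2
t=5: arr=0 -> substrate=3 bound=2 product=2
t=6: arr=0 -> substrate=1 bound=2 product=4
t=7: arr=1 -> substrate=2 bound=2 product=4
t=8: arr=0 -> substrate=2 bound=2 product=4

Answer: 2 2 2 2 2 2 2 2 2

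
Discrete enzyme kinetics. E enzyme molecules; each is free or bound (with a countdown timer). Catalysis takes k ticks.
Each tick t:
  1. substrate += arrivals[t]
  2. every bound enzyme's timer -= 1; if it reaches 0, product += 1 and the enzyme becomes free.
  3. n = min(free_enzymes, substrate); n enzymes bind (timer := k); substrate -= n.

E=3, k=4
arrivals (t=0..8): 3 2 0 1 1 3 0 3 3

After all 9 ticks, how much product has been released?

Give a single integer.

t=0: arr=3 -> substrate=0 bound=3 product=0
t=1: arr=2 -> substrate=2 bound=3 product=0
t=2: arr=0 -> substrate=2 bound=3 product=0
t=3: arr=1 -> substrate=3 bound=3 product=0
t=4: arr=1 -> substrate=1 bound=3 product=3
t=5: arr=3 -> substrate=4 bound=3 product=3
t=6: arr=0 -> substrate=4 bound=3 product=3
t=7: arr=3 -> substrate=7 bound=3 product=3
t=8: arr=3 -> substrate=7 bound=3 product=6

Answer: 6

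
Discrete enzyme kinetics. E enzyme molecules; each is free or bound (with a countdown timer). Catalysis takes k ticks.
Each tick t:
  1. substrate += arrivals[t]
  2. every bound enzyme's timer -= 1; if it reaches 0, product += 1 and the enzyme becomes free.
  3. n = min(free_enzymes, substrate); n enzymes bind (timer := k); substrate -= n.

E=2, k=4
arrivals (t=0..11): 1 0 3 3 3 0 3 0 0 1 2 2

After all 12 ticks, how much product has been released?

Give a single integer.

Answer: 4

Derivation:
t=0: arr=1 -> substrate=0 bound=1 product=0
t=1: arr=0 -> substrate=0 bound=1 product=0
t=2: arr=3 -> substrate=2 bound=2 product=0
t=3: arr=3 -> substrate=5 bound=2 product=0
t=4: arr=3 -> substrate=7 bound=2 product=1
t=5: arr=0 -> substrate=7 bound=2 product=1
t=6: arr=3 -> substrate=9 bound=2 product=2
t=7: arr=0 -> substrate=9 bound=2 product=2
t=8: arr=0 -> substrate=8 bound=2 product=3
t=9: arr=1 -> substrate=9 bound=2 product=3
t=10: arr=2 -> substrate=10 bound=2 product=4
t=11: arr=2 -> substrate=12 bound=2 product=4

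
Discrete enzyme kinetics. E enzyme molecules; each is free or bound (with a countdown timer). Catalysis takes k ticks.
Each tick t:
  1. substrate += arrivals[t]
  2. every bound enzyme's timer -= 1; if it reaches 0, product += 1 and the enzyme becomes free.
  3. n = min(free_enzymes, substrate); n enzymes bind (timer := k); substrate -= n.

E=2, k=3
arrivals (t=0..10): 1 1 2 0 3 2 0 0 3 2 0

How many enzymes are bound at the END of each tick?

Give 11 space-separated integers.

t=0: arr=1 -> substrate=0 bound=1 product=0
t=1: arr=1 -> substrate=0 bound=2 product=0
t=2: arr=2 -> substrate=2 bound=2 product=0
t=3: arr=0 -> substrate=1 bound=2 product=1
t=4: arr=3 -> substrate=3 bound=2 product=2
t=5: arr=2 -> substrate=5 bound=2 product=2
t=6: arr=0 -> substrate=4 bound=2 product=3
t=7: arr=0 -> substrate=3 bound=2 product=4
t=8: arr=3 -> substrate=6 bound=2 product=4
t=9: arr=2 -> substrate=7 bound=2 product=5
t=10: arr=0 -> substrate=6 bound=2 product=6

Answer: 1 2 2 2 2 2 2 2 2 2 2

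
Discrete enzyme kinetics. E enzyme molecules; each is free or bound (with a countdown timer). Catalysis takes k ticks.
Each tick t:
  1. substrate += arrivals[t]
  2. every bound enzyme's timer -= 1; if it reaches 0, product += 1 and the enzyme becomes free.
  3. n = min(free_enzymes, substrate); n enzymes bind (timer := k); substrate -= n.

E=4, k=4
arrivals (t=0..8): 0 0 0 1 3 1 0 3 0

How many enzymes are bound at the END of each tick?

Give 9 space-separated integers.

Answer: 0 0 0 1 4 4 4 4 4

Derivation:
t=0: arr=0 -> substrate=0 bound=0 product=0
t=1: arr=0 -> substrate=0 bound=0 product=0
t=2: arr=0 -> substrate=0 bound=0 product=0
t=3: arr=1 -> substrate=0 bound=1 product=0
t=4: arr=3 -> substrate=0 bound=4 product=0
t=5: arr=1 -> substrate=1 bound=4 product=0
t=6: arr=0 -> substrate=1 bound=4 product=0
t=7: arr=3 -> substrate=3 bound=4 product=1
t=8: arr=0 -> substrate=0 bound=4 product=4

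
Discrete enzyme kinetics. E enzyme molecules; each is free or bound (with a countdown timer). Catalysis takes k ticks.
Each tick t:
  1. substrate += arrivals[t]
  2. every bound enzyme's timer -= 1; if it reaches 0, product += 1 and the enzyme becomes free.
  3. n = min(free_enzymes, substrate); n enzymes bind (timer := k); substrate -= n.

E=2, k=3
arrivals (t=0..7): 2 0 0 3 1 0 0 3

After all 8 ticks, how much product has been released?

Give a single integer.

t=0: arr=2 -> substrate=0 bound=2 product=0
t=1: arr=0 -> substrate=0 bound=2 product=0
t=2: arr=0 -> substrate=0 bound=2 product=0
t=3: arr=3 -> substrate=1 bound=2 product=2
t=4: arr=1 -> substrate=2 bound=2 product=2
t=5: arr=0 -> substrate=2 bound=2 product=2
t=6: arr=0 -> substrate=0 bound=2 product=4
t=7: arr=3 -> substrate=3 bound=2 product=4

Answer: 4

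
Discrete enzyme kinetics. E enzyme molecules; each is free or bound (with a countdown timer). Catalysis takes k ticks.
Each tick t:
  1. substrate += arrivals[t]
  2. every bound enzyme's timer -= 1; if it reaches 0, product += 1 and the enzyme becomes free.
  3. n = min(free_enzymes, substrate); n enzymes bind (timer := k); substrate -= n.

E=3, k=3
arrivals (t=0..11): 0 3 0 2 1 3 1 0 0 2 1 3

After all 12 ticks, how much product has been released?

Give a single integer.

t=0: arr=0 -> substrate=0 bound=0 product=0
t=1: arr=3 -> substrate=0 bound=3 product=0
t=2: arr=0 -> substrate=0 bound=3 product=0
t=3: arr=2 -> substrate=2 bound=3 product=0
t=4: arr=1 -> substrate=0 bound=3 product=3
t=5: arr=3 -> substrate=3 bound=3 product=3
t=6: arr=1 -> substrate=4 bound=3 product=3
t=7: arr=0 -> substrate=1 bound=3 product=6
t=8: arr=0 -> substrate=1 bound=3 product=6
t=9: arr=2 -> substrate=3 bound=3 product=6
t=10: arr=1 -> substrate=1 bound=3 product=9
t=11: arr=3 -> substrate=4 bound=3 product=9

Answer: 9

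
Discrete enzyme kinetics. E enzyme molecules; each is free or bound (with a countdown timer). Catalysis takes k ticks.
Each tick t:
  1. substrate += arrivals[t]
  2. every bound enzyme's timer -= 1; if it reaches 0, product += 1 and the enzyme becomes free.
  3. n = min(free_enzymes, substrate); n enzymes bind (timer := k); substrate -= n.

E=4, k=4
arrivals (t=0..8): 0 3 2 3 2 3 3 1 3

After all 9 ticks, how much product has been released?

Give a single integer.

Answer: 4

Derivation:
t=0: arr=0 -> substrate=0 bound=0 product=0
t=1: arr=3 -> substrate=0 bound=3 product=0
t=2: arr=2 -> substrate=1 bound=4 product=0
t=3: arr=3 -> substrate=4 bound=4 product=0
t=4: arr=2 -> substrate=6 bound=4 product=0
t=5: arr=3 -> substrate=6 bound=4 product=3
t=6: arr=3 -> substrate=8 bound=4 product=4
t=7: arr=1 -> substrate=9 bound=4 product=4
t=8: arr=3 -> substrate=12 bound=4 product=4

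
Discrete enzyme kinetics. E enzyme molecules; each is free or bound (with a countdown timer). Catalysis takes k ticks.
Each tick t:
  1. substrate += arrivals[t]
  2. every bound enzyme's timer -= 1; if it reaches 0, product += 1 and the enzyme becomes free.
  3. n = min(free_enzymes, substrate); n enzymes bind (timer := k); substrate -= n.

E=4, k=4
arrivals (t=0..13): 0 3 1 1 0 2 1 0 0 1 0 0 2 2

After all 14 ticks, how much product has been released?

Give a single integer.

Answer: 9

Derivation:
t=0: arr=0 -> substrate=0 bound=0 product=0
t=1: arr=3 -> substrate=0 bound=3 product=0
t=2: arr=1 -> substrate=0 bound=4 product=0
t=3: arr=1 -> substrate=1 bound=4 product=0
t=4: arr=0 -> substrate=1 bound=4 product=0
t=5: arr=2 -> substrate=0 bound=4 product=3
t=6: arr=1 -> substrate=0 bound=4 product=4
t=7: arr=0 -> substrate=0 bound=4 product=4
t=8: arr=0 -> substrate=0 bound=4 product=4
t=9: arr=1 -> substrate=0 bound=2 product=7
t=10: arr=0 -> substrate=0 bound=1 product=8
t=11: arr=0 -> substrate=0 bound=1 product=8
t=12: arr=2 -> substrate=0 bound=3 product=8
t=13: arr=2 -> substrate=0 bound=4 product=9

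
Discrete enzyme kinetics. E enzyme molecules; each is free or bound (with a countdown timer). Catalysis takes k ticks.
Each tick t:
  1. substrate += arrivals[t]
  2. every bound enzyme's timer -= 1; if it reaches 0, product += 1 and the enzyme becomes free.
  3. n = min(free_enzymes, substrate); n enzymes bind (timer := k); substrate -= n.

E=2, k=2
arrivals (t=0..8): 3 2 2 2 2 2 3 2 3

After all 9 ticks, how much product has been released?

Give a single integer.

t=0: arr=3 -> substrate=1 bound=2 product=0
t=1: arr=2 -> substrate=3 bound=2 product=0
t=2: arr=2 -> substrate=3 bound=2 product=2
t=3: arr=2 -> substrate=5 bound=2 product=2
t=4: arr=2 -> substrate=5 bound=2 product=4
t=5: arr=2 -> substrate=7 bound=2 product=4
t=6: arr=3 -> substrate=8 bound=2 product=6
t=7: arr=2 -> substrate=10 bound=2 product=6
t=8: arr=3 -> substrate=11 bound=2 product=8

Answer: 8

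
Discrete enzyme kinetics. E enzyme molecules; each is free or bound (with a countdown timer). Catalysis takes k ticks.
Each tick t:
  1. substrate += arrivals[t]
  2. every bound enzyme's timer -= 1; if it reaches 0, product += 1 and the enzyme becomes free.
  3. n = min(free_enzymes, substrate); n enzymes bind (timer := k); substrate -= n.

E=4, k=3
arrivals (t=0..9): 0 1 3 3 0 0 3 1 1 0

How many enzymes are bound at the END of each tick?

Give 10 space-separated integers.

Answer: 0 1 4 4 4 3 4 4 4 4

Derivation:
t=0: arr=0 -> substrate=0 bound=0 product=0
t=1: arr=1 -> substrate=0 bound=1 product=0
t=2: arr=3 -> substrate=0 bound=4 product=0
t=3: arr=3 -> substrate=3 bound=4 product=0
t=4: arr=0 -> substrate=2 bound=4 product=1
t=5: arr=0 -> substrate=0 bound=3 product=4
t=6: arr=3 -> substrate=2 bound=4 product=4
t=7: arr=1 -> substrate=2 bound=4 product=5
t=8: arr=1 -> substrate=1 bound=4 product=7
t=9: arr=0 -> substrate=0 bound=4 product=8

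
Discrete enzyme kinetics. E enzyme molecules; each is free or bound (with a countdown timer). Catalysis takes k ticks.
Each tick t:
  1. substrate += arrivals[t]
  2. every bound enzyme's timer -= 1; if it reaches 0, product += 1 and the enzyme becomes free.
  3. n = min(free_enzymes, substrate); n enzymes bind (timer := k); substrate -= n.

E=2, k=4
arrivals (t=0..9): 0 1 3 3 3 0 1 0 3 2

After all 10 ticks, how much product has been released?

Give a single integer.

t=0: arr=0 -> substrate=0 bound=0 product=0
t=1: arr=1 -> substrate=0 bound=1 product=0
t=2: arr=3 -> substrate=2 bound=2 product=0
t=3: arr=3 -> substrate=5 bound=2 product=0
t=4: arr=3 -> substrate=8 bound=2 product=0
t=5: arr=0 -> substrate=7 bound=2 product=1
t=6: arr=1 -> substrate=7 bound=2 product=2
t=7: arr=0 -> substrate=7 bound=2 product=2
t=8: arr=3 -> substrate=10 bound=2 product=2
t=9: arr=2 -> substrate=11 bound=2 product=3

Answer: 3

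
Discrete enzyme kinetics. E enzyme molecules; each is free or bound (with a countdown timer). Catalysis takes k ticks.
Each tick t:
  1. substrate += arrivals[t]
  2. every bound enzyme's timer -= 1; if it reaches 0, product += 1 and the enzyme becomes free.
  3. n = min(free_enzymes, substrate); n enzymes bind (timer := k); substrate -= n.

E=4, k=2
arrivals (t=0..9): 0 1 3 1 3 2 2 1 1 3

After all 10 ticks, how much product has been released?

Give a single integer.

Answer: 13

Derivation:
t=0: arr=0 -> substrate=0 bound=0 product=0
t=1: arr=1 -> substrate=0 bound=1 product=0
t=2: arr=3 -> substrate=0 bound=4 product=0
t=3: arr=1 -> substrate=0 bound=4 product=1
t=4: arr=3 -> substrate=0 bound=4 product=4
t=5: arr=2 -> substrate=1 bound=4 product=5
t=6: arr=2 -> substrate=0 bound=4 product=8
t=7: arr=1 -> substrate=0 bound=4 product=9
t=8: arr=1 -> substrate=0 bound=2 product=12
t=9: arr=3 -> substrate=0 bound=4 product=13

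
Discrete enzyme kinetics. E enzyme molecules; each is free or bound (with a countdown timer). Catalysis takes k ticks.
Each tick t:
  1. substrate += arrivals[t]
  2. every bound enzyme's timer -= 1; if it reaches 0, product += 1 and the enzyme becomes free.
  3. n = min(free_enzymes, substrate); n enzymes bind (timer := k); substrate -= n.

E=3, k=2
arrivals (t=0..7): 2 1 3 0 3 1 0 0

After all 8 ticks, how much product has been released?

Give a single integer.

Answer: 9

Derivation:
t=0: arr=2 -> substrate=0 bound=2 product=0
t=1: arr=1 -> substrate=0 bound=3 product=0
t=2: arr=3 -> substrate=1 bound=3 product=2
t=3: arr=0 -> substrate=0 bound=3 product=3
t=4: arr=3 -> substrate=1 bound=3 product=5
t=5: arr=1 -> substrate=1 bound=3 product=6
t=6: arr=0 -> substrate=0 bound=2 product=8
t=7: arr=0 -> substrate=0 bound=1 product=9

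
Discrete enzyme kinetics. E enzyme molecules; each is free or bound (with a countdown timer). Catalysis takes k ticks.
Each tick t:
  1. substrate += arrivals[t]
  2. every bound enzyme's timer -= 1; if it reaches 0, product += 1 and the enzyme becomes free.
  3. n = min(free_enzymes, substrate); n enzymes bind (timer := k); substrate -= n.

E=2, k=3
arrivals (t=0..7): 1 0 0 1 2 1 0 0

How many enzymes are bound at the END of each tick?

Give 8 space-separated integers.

t=0: arr=1 -> substrate=0 bound=1 product=0
t=1: arr=0 -> substrate=0 bound=1 product=0
t=2: arr=0 -> substrate=0 bound=1 product=0
t=3: arr=1 -> substrate=0 bound=1 product=1
t=4: arr=2 -> substrate=1 bound=2 product=1
t=5: arr=1 -> substrate=2 bound=2 product=1
t=6: arr=0 -> substrate=1 bound=2 product=2
t=7: arr=0 -> substrate=0 bound=2 product=3

Answer: 1 1 1 1 2 2 2 2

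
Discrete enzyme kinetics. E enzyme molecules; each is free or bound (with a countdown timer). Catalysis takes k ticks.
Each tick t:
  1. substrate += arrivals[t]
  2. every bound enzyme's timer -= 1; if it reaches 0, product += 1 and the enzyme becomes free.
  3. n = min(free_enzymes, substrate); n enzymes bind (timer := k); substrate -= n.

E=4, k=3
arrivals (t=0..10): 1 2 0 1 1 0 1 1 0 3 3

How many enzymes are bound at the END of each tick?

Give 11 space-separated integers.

Answer: 1 3 3 3 2 2 2 2 2 4 4

Derivation:
t=0: arr=1 -> substrate=0 bound=1 product=0
t=1: arr=2 -> substrate=0 bound=3 product=0
t=2: arr=0 -> substrate=0 bound=3 product=0
t=3: arr=1 -> substrate=0 bound=3 product=1
t=4: arr=1 -> substrate=0 bound=2 product=3
t=5: arr=0 -> substrate=0 bound=2 product=3
t=6: arr=1 -> substrate=0 bound=2 product=4
t=7: arr=1 -> substrate=0 bound=2 product=5
t=8: arr=0 -> substrate=0 bound=2 product=5
t=9: arr=3 -> substrate=0 bound=4 product=6
t=10: arr=3 -> substrate=2 bound=4 product=7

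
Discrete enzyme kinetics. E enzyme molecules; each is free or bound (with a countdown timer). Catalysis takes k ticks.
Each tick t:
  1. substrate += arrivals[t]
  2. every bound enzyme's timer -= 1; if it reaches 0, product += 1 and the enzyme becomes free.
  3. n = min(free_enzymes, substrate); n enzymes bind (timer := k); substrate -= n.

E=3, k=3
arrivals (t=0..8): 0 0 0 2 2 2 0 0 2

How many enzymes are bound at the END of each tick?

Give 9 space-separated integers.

t=0: arr=0 -> substrate=0 bound=0 product=0
t=1: arr=0 -> substrate=0 bound=0 product=0
t=2: arr=0 -> substrate=0 bound=0 product=0
t=3: arr=2 -> substrate=0 bound=2 product=0
t=4: arr=2 -> substrate=1 bound=3 product=0
t=5: arr=2 -> substrate=3 bound=3 product=0
t=6: arr=0 -> substrate=1 bound=3 product=2
t=7: arr=0 -> substrate=0 bound=3 product=3
t=8: arr=2 -> substrate=2 bound=3 product=3

Answer: 0 0 0 2 3 3 3 3 3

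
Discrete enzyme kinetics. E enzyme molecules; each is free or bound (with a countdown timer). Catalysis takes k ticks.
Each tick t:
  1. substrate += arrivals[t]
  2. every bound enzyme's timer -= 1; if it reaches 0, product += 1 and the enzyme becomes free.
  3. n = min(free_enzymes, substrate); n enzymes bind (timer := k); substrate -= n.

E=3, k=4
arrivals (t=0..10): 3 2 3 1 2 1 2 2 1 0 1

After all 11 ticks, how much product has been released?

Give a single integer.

Answer: 6

Derivation:
t=0: arr=3 -> substrate=0 bound=3 product=0
t=1: arr=2 -> substrate=2 bound=3 product=0
t=2: arr=3 -> substrate=5 bound=3 product=0
t=3: arr=1 -> substrate=6 bound=3 product=0
t=4: arr=2 -> substrate=5 bound=3 product=3
t=5: arr=1 -> substrate=6 bound=3 product=3
t=6: arr=2 -> substrate=8 bound=3 product=3
t=7: arr=2 -> substrate=10 bound=3 product=3
t=8: arr=1 -> substrate=8 bound=3 product=6
t=9: arr=0 -> substrate=8 bound=3 product=6
t=10: arr=1 -> substrate=9 bound=3 product=6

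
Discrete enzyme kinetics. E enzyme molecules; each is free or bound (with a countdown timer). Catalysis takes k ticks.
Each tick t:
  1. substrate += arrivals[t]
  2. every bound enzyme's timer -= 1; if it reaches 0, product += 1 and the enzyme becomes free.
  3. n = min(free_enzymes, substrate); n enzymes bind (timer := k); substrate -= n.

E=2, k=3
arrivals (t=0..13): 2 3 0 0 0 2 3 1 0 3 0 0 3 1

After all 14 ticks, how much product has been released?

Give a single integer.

Answer: 8

Derivation:
t=0: arr=2 -> substrate=0 bound=2 product=0
t=1: arr=3 -> substrate=3 bound=2 product=0
t=2: arr=0 -> substrate=3 bound=2 product=0
t=3: arr=0 -> substrate=1 bound=2 product=2
t=4: arr=0 -> substrate=1 bound=2 product=2
t=5: arr=2 -> substrate=3 bound=2 product=2
t=6: arr=3 -> substrate=4 bound=2 product=4
t=7: arr=1 -> substrate=5 bound=2 product=4
t=8: arr=0 -> substrate=5 bound=2 product=4
t=9: arr=3 -> substrate=6 bound=2 product=6
t=10: arr=0 -> substrate=6 bound=2 product=6
t=11: arr=0 -> substrate=6 bound=2 product=6
t=12: arr=3 -> substrate=7 bound=2 product=8
t=13: arr=1 -> substrate=8 bound=2 product=8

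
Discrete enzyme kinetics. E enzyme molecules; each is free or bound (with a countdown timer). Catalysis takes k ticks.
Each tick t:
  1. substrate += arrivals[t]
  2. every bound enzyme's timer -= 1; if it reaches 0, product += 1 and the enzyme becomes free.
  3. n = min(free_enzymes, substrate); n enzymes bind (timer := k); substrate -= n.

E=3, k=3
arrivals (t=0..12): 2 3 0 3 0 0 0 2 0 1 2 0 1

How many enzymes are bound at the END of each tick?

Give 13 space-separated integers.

t=0: arr=2 -> substrate=0 bound=2 product=0
t=1: arr=3 -> substrate=2 bound=3 product=0
t=2: arr=0 -> substrate=2 bound=3 product=0
t=3: arr=3 -> substrate=3 bound=3 product=2
t=4: arr=0 -> substrate=2 bound=3 product=3
t=5: arr=0 -> substrate=2 bound=3 product=3
t=6: arr=0 -> substrate=0 bound=3 product=5
t=7: arr=2 -> substrate=1 bound=3 product=6
t=8: arr=0 -> substrate=1 bound=3 product=6
t=9: arr=1 -> substrate=0 bound=3 product=8
t=10: arr=2 -> substrate=1 bound=3 product=9
t=11: arr=0 -> substrate=1 bound=3 product=9
t=12: arr=1 -> substrate=0 bound=3 product=11

Answer: 2 3 3 3 3 3 3 3 3 3 3 3 3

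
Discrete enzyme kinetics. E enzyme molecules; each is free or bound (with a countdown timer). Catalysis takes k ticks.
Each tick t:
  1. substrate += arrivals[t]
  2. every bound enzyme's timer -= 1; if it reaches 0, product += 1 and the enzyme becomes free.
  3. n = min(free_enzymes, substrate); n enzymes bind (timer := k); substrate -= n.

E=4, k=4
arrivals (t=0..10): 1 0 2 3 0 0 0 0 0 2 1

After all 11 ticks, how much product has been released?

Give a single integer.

Answer: 6

Derivation:
t=0: arr=1 -> substrate=0 bound=1 product=0
t=1: arr=0 -> substrate=0 bound=1 product=0
t=2: arr=2 -> substrate=0 bound=3 product=0
t=3: arr=3 -> substrate=2 bound=4 product=0
t=4: arr=0 -> substrate=1 bound=4 product=1
t=5: arr=0 -> substrate=1 bound=4 product=1
t=6: arr=0 -> substrate=0 bound=3 product=3
t=7: arr=0 -> substrate=0 bound=2 product=4
t=8: arr=0 -> substrate=0 bound=1 product=5
t=9: arr=2 -> substrate=0 bound=3 product=5
t=10: arr=1 -> substrate=0 bound=3 product=6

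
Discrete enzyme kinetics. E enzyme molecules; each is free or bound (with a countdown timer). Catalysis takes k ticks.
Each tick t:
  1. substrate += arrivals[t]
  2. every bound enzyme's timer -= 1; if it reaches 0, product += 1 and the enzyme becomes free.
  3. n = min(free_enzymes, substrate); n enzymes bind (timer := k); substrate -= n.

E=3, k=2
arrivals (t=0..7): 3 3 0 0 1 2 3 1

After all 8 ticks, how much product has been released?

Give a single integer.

Answer: 9

Derivation:
t=0: arr=3 -> substrate=0 bound=3 product=0
t=1: arr=3 -> substrate=3 bound=3 product=0
t=2: arr=0 -> substrate=0 bound=3 product=3
t=3: arr=0 -> substrate=0 bound=3 product=3
t=4: arr=1 -> substrate=0 bound=1 product=6
t=5: arr=2 -> substrate=0 bound=3 product=6
t=6: arr=3 -> substrate=2 bound=3 product=7
t=7: arr=1 -> substrate=1 bound=3 product=9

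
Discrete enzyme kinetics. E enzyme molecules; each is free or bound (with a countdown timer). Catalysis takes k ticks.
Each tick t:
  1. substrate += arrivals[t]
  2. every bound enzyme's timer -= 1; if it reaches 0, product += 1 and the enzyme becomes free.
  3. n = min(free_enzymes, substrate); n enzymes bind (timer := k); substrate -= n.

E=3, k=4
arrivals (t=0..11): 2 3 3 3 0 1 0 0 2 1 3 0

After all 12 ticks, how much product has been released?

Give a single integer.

Answer: 6

Derivation:
t=0: arr=2 -> substrate=0 bound=2 product=0
t=1: arr=3 -> substrate=2 bound=3 product=0
t=2: arr=3 -> substrate=5 bound=3 product=0
t=3: arr=3 -> substrate=8 bound=3 product=0
t=4: arr=0 -> substrate=6 bound=3 product=2
t=5: arr=1 -> substrate=6 bound=3 product=3
t=6: arr=0 -> substrate=6 bound=3 product=3
t=7: arr=0 -> substrate=6 bound=3 product=3
t=8: arr=2 -> substrate=6 bound=3 product=5
t=9: arr=1 -> substrate=6 bound=3 product=6
t=10: arr=3 -> substrate=9 bound=3 product=6
t=11: arr=0 -> substrate=9 bound=3 product=6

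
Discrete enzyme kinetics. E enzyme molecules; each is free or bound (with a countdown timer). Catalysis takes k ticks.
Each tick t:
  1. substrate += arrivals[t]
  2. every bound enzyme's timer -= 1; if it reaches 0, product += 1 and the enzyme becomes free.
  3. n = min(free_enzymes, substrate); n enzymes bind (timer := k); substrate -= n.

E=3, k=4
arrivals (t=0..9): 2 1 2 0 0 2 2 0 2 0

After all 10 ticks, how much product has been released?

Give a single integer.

Answer: 6

Derivation:
t=0: arr=2 -> substrate=0 bound=2 product=0
t=1: arr=1 -> substrate=0 bound=3 product=0
t=2: arr=2 -> substrate=2 bound=3 product=0
t=3: arr=0 -> substrate=2 bound=3 product=0
t=4: arr=0 -> substrate=0 bound=3 product=2
t=5: arr=2 -> substrate=1 bound=3 product=3
t=6: arr=2 -> substrate=3 bound=3 product=3
t=7: arr=0 -> substrate=3 bound=3 product=3
t=8: arr=2 -> substrate=3 bound=3 product=5
t=9: arr=0 -> substrate=2 bound=3 product=6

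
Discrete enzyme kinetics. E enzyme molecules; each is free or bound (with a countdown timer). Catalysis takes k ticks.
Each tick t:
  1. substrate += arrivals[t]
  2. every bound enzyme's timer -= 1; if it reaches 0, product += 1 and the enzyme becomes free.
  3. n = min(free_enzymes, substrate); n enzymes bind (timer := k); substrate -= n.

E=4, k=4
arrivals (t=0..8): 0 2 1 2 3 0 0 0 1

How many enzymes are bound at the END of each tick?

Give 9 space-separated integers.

t=0: arr=0 -> substrate=0 bound=0 product=0
t=1: arr=2 -> substrate=0 bound=2 product=0
t=2: arr=1 -> substrate=0 bound=3 product=0
t=3: arr=2 -> substrate=1 bound=4 product=0
t=4: arr=3 -> substrate=4 bound=4 product=0
t=5: arr=0 -> substrate=2 bound=4 product=2
t=6: arr=0 -> substrate=1 bound=4 product=3
t=7: arr=0 -> substrate=0 bound=4 product=4
t=8: arr=1 -> substrate=1 bound=4 product=4

Answer: 0 2 3 4 4 4 4 4 4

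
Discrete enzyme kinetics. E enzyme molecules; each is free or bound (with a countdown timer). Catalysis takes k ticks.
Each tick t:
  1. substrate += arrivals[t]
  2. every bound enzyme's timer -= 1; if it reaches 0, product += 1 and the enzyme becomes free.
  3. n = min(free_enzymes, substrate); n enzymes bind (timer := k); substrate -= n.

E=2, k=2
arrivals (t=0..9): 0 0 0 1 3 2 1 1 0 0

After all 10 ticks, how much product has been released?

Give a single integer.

t=0: arr=0 -> substrate=0 bound=0 product=0
t=1: arr=0 -> substrate=0 bound=0 product=0
t=2: arr=0 -> substrate=0 bound=0 product=0
t=3: arr=1 -> substrate=0 bound=1 product=0
t=4: arr=3 -> substrate=2 bound=2 product=0
t=5: arr=2 -> substrate=3 bound=2 product=1
t=6: arr=1 -> substrate=3 bound=2 product=2
t=7: arr=1 -> substrate=3 bound=2 product=3
t=8: arr=0 -> substrate=2 bound=2 product=4
t=9: arr=0 -> substrate=1 bound=2 product=5

Answer: 5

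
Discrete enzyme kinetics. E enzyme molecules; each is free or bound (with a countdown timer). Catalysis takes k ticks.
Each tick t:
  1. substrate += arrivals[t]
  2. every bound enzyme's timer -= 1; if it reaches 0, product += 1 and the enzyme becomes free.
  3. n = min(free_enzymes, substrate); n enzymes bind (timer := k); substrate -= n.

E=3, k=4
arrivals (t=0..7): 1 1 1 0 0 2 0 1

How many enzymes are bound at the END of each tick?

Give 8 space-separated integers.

Answer: 1 2 3 3 2 3 2 3

Derivation:
t=0: arr=1 -> substrate=0 bound=1 product=0
t=1: arr=1 -> substrate=0 bound=2 product=0
t=2: arr=1 -> substrate=0 bound=3 product=0
t=3: arr=0 -> substrate=0 bound=3 product=0
t=4: arr=0 -> substrate=0 bound=2 product=1
t=5: arr=2 -> substrate=0 bound=3 product=2
t=6: arr=0 -> substrate=0 bound=2 product=3
t=7: arr=1 -> substrate=0 bound=3 product=3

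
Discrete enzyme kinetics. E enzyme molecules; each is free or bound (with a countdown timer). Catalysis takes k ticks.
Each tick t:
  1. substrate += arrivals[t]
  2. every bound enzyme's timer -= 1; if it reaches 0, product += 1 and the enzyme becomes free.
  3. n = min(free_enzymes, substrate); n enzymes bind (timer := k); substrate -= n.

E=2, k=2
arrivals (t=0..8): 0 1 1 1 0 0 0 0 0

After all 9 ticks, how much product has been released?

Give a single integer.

Answer: 3

Derivation:
t=0: arr=0 -> substrate=0 bound=0 product=0
t=1: arr=1 -> substrate=0 bound=1 product=0
t=2: arr=1 -> substrate=0 bound=2 product=0
t=3: arr=1 -> substrate=0 bound=2 product=1
t=4: arr=0 -> substrate=0 bound=1 product=2
t=5: arr=0 -> substrate=0 bound=0 product=3
t=6: arr=0 -> substrate=0 bound=0 product=3
t=7: arr=0 -> substrate=0 bound=0 product=3
t=8: arr=0 -> substrate=0 bound=0 product=3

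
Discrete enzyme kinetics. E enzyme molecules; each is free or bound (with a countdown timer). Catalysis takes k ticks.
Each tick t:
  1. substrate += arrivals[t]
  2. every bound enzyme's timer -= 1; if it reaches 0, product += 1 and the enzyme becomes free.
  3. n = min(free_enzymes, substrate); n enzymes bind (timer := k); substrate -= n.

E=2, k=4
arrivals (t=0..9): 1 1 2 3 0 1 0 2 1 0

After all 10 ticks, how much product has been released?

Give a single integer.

Answer: 4

Derivation:
t=0: arr=1 -> substrate=0 bound=1 product=0
t=1: arr=1 -> substrate=0 bound=2 product=0
t=2: arr=2 -> substrate=2 bound=2 product=0
t=3: arr=3 -> substrate=5 bound=2 product=0
t=4: arr=0 -> substrate=4 bound=2 product=1
t=5: arr=1 -> substrate=4 bound=2 product=2
t=6: arr=0 -> substrate=4 bound=2 product=2
t=7: arr=2 -> substrate=6 bound=2 product=2
t=8: arr=1 -> substrate=6 bound=2 product=3
t=9: arr=0 -> substrate=5 bound=2 product=4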